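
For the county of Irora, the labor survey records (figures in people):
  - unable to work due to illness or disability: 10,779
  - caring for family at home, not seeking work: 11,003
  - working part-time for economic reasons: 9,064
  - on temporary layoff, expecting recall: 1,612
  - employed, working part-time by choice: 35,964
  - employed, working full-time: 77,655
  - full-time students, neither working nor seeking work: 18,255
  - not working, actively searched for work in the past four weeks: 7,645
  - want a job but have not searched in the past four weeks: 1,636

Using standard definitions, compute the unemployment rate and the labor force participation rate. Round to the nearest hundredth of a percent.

Unemployment rate ≈ 7.02%; labor force participation rate ≈ 76.00%.

Employed = 9,064 + 35,964 + 77,655 = 122,683 (anyone who worked, including part-time for economic reasons, counts as employed).
Unemployed = 1,612 + 7,645 = 9,257 (jobless and actively searching, or on temporary layoff).
Labor force = 122,683 + 9,257 = 131,940.
Not in labor force = 10,779 + 11,003 + 18,255 + 1,636 = 41,673 (those not working and not actively searching are outside the labor force — including those who want a job but have given up searching).
Civilian working-age population = 131,940 + 41,673 = 173,613.
Unemployment rate = 9,257 / 131,940 = 7.02%.
Labor force participation rate = 131,940 / 173,613 = 76.00%.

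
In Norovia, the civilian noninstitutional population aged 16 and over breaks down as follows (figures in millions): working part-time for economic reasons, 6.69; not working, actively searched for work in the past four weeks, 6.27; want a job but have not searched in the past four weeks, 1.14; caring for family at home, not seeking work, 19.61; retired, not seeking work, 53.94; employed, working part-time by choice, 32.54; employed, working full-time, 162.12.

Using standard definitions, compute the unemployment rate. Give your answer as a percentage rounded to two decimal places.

Unemployment rate ≈ 3.02%.

Employed = 6.69 + 32.54 + 162.12 = 201.35 million (anyone who worked, including part-time for economic reasons, counts as employed).
Unemployed = 6.27 million.
Labor force = 201.35 + 6.27 = 207.62 million.
Unemployment rate = 6.27 / 207.62 = 3.02%.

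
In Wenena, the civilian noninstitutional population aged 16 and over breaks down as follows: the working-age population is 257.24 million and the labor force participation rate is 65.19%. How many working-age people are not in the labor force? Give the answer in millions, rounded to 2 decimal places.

About 89.55 million are not in the labor force.

Share not in the labor force = 1 − 0.6519 = 0.3481.
Not in labor force = 0.3481 × 257.24 ≈ 89.55 million.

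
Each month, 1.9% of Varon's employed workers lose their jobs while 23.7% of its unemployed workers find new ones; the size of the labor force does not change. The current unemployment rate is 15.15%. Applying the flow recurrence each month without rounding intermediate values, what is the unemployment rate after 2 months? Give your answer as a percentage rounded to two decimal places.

With a fixed labor force, u_{t+1} = u_t + s·(1−u_t) − f·u_t = u_t·(1−s−f) + s.
Here 1−s−f = 0.744 and s = 0.019.
u_1 = 0.151500 × 0.744 + 0.019 = 0.131716.
u_2 = 0.131716 × 0.744 + 0.019 = 0.116997.

Unemployment rate after two months ≈ 11.70%.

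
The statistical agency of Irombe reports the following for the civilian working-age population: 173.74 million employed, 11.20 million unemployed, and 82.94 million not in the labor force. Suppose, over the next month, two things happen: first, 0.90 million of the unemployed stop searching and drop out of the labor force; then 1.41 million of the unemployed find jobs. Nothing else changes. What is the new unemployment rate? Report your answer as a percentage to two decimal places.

Initially, labor force = 173.74 + 11.20 = 184.94 million, so u = 11.20/184.94 = 6.06%.
After the first change, unemployed and labor force both fall by 0.90 → E = 173.74, U = 10.30, labor force = 184.04 million.
After the second change, unemployed falls and employed rises by 1.41; labor force unchanged → E = 175.15, U = 8.89, labor force = 184.04 million.
New unemployment rate = 8.89 / 184.04 = 4.83%.

New unemployment rate ≈ 4.83%.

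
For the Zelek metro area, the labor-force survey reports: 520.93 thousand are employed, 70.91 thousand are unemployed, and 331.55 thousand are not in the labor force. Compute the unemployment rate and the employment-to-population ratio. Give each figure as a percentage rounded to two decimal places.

Labor force = employed + unemployed = 520.93 + 70.91 = 591.84 thousand.
Working-age population = 591.84 + 331.55 = 923.39 thousand.
Unemployment rate = 70.91 / 591.84 = 11.98%.
Employment-population ratio = 520.93 / 923.39 = 56.41%.

Unemployment rate ≈ 11.98%; employment-population ratio ≈ 56.41%.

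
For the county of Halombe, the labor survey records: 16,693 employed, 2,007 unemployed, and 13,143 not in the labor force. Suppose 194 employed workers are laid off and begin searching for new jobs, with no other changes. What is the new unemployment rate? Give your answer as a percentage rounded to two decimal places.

Initially, labor force = 16,693 + 2,007 = 18,700, so u = 2,007/18,700 = 10.73%.
After the change, employed falls and unemployed rises by 194; labor force unchanged → E = 16,499, U = 2,201, labor force = 18,700.
New unemployment rate = 2,201 / 18,700 = 11.77%.

New unemployment rate ≈ 11.77%.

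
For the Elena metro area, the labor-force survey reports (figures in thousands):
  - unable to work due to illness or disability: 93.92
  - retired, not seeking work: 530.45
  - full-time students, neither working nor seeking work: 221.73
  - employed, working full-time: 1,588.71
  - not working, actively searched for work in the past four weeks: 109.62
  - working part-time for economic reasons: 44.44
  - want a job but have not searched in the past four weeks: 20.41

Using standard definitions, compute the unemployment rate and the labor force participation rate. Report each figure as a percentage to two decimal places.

Employed = 1,588.71 + 44.44 = 1,633.15 thousand (anyone who worked, including part-time for economic reasons, counts as employed).
Unemployed = 109.62 thousand.
Labor force = 1,633.15 + 109.62 = 1,742.77 thousand.
Not in labor force = 93.92 + 530.45 + 221.73 + 20.41 = 866.51 thousand (those not working and not actively searching are outside the labor force — including those who want a job but have given up searching).
Civilian working-age population = 1,742.77 + 866.51 = 2,609.28 thousand.
Unemployment rate = 109.62 / 1,742.77 = 6.29%.
Labor force participation rate = 1,742.77 / 2,609.28 = 66.79%.

Unemployment rate ≈ 6.29%; labor force participation rate ≈ 66.79%.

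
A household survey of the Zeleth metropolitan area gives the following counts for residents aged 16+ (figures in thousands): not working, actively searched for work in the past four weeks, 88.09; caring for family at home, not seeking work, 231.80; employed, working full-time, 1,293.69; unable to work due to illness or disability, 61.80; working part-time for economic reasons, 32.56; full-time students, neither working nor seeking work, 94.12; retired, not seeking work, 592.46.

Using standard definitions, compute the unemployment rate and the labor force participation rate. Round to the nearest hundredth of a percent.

Employed = 1,293.69 + 32.56 = 1,326.25 thousand (anyone who worked, including part-time for economic reasons, counts as employed).
Unemployed = 88.09 thousand.
Labor force = 1,326.25 + 88.09 = 1,414.34 thousand.
Not in labor force = 231.80 + 61.80 + 94.12 + 592.46 = 980.18 thousand (those not working and not actively searching are outside the labor force).
Civilian working-age population = 1,414.34 + 980.18 = 2,394.52 thousand.
Unemployment rate = 88.09 / 1,414.34 = 6.23%.
Labor force participation rate = 1,414.34 / 2,394.52 = 59.07%.

Unemployment rate ≈ 6.23%; labor force participation rate ≈ 59.07%.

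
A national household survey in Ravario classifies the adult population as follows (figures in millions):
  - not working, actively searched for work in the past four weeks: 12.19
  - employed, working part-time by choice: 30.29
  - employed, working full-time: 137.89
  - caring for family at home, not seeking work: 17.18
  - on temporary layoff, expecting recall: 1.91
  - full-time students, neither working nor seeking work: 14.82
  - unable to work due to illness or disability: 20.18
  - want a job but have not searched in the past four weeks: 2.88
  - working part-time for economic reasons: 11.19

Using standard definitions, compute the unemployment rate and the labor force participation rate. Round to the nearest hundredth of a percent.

Employed = 30.29 + 137.89 + 11.19 = 179.37 million (anyone who worked, including part-time for economic reasons, counts as employed).
Unemployed = 12.19 + 1.91 = 14.10 million (jobless and actively searching, or on temporary layoff).
Labor force = 179.37 + 14.10 = 193.47 million.
Not in labor force = 17.18 + 14.82 + 20.18 + 2.88 = 55.06 million (those not working and not actively searching are outside the labor force — including those who want a job but have given up searching).
Civilian working-age population = 193.47 + 55.06 = 248.53 million.
Unemployment rate = 14.10 / 193.47 = 7.29%.
Labor force participation rate = 193.47 / 248.53 = 77.85%.

Unemployment rate ≈ 7.29%; labor force participation rate ≈ 77.85%.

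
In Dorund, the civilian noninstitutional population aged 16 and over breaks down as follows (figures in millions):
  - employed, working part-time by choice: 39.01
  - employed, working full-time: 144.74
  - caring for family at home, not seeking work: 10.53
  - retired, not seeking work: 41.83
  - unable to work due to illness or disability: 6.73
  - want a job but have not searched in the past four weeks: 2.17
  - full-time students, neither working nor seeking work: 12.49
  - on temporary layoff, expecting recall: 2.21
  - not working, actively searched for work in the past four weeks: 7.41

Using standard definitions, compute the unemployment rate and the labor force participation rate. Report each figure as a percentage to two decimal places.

Unemployment rate ≈ 4.97%; labor force participation rate ≈ 72.39%.

Employed = 39.01 + 144.74 = 183.75 million.
Unemployed = 2.21 + 7.41 = 9.62 million (jobless and actively searching, or on temporary layoff).
Labor force = 183.75 + 9.62 = 193.37 million.
Not in labor force = 10.53 + 41.83 + 6.73 + 2.17 + 12.49 = 73.75 million (those not working and not actively searching are outside the labor force — including those who want a job but have given up searching).
Civilian working-age population = 193.37 + 73.75 = 267.12 million.
Unemployment rate = 9.62 / 193.37 = 4.97%.
Labor force participation rate = 193.37 / 267.12 = 72.39%.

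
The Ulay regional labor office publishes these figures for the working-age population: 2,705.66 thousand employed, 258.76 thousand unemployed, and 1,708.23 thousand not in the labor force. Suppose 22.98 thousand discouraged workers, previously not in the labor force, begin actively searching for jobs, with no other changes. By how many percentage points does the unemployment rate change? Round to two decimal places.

The unemployment rate changes by +0.70 percentage points.

Initially, labor force = 2,705.66 + 258.76 = 2,964.42 thousand, so u = 258.76/2,964.42 = 8.73%.
After the change, unemployed and labor force both rise by 22.98 → E = 2,705.66, U = 281.74, labor force = 2,987.40 thousand.
New unemployment rate = 281.74 / 2,987.40 = 9.43%.
Change = 9.43% − 8.73% = +0.70 percentage points.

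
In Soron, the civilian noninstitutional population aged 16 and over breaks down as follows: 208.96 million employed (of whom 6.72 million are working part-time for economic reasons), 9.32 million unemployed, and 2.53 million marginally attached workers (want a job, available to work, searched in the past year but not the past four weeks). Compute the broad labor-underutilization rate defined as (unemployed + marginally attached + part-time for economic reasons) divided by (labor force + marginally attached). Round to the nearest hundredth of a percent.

Labor force = 208.96 + 9.32 = 218.28 million.
Numerator = 9.32 + 2.53 + 6.72 = 18.57 million.
Denominator = 218.28 + 2.53 = 220.81 million.
Broad rate = 18.57 / 220.81 = 8.41%.

Broad underutilization rate ≈ 8.41%.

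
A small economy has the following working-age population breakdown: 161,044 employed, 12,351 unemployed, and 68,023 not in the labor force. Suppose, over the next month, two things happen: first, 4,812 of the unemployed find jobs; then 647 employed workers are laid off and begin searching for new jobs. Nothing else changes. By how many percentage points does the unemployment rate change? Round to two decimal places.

The unemployment rate changes by −2.40 percentage points.

Initially, labor force = 161,044 + 12,351 = 173,395, so u = 12,351/173,395 = 7.12%.
After the first change, unemployed falls and employed rises by 4,812; labor force unchanged → E = 165,856, U = 7,539, labor force = 173,395.
After the second change, employed falls and unemployed rises by 647; labor force unchanged → E = 165,209, U = 8,186, labor force = 173,395.
New unemployment rate = 8,186 / 173,395 = 4.72%.
Change = 4.72% − 7.12% = −2.40 percentage points.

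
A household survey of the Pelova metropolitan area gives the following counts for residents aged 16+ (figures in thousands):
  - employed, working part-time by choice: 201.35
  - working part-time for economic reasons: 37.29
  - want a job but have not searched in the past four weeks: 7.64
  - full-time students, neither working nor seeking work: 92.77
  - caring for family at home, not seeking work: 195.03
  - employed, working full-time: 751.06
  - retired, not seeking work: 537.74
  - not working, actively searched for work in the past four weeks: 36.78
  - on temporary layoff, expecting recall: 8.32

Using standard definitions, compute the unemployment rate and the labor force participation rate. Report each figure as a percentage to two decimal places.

Unemployment rate ≈ 4.36%; labor force participation rate ≈ 55.40%.

Employed = 201.35 + 37.29 + 751.06 = 989.70 thousand (anyone who worked, including part-time for economic reasons, counts as employed).
Unemployed = 36.78 + 8.32 = 45.10 thousand (jobless and actively searching, or on temporary layoff).
Labor force = 989.70 + 45.10 = 1,034.80 thousand.
Not in labor force = 7.64 + 92.77 + 195.03 + 537.74 = 833.18 thousand (those not working and not actively searching are outside the labor force — including those who want a job but have given up searching).
Civilian working-age population = 1,034.80 + 833.18 = 1,867.98 thousand.
Unemployment rate = 45.10 / 1,034.80 = 4.36%.
Labor force participation rate = 1,034.80 / 1,867.98 = 55.40%.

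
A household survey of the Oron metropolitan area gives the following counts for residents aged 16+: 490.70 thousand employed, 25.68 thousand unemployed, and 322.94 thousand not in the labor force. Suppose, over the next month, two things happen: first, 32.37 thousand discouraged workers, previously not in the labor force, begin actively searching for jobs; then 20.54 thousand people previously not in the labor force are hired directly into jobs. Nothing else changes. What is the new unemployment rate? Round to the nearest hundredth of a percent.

Initially, labor force = 490.70 + 25.68 = 516.38 thousand, so u = 25.68/516.38 = 4.97%.
After the first change, unemployed and labor force both rise by 32.37 → E = 490.70, U = 58.05, labor force = 548.75 thousand.
After the second change, employed and labor force both rise by 20.54; unemployed unchanged → E = 511.24, U = 58.05, labor force = 569.29 thousand.
New unemployment rate = 58.05 / 569.29 = 10.20%.

New unemployment rate ≈ 10.20%.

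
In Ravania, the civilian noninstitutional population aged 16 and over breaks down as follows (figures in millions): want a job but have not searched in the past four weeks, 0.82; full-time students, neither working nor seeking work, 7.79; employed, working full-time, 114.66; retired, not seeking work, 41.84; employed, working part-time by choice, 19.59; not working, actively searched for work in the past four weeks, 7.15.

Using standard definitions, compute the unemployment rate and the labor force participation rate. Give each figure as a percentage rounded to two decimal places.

Employed = 114.66 + 19.59 = 134.25 million.
Unemployed = 7.15 million.
Labor force = 134.25 + 7.15 = 141.40 million.
Not in labor force = 0.82 + 7.79 + 41.84 = 50.45 million (those not working and not actively searching are outside the labor force — including those who want a job but have given up searching).
Civilian working-age population = 141.40 + 50.45 = 191.85 million.
Unemployment rate = 7.15 / 141.40 = 5.06%.
Labor force participation rate = 141.40 / 191.85 = 73.70%.

Unemployment rate ≈ 5.06%; labor force participation rate ≈ 73.70%.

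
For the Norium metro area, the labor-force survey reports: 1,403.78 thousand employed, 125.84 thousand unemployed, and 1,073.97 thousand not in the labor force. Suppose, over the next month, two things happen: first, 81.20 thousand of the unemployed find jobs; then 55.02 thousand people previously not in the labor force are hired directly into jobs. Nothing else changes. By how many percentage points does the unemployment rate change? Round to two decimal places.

The unemployment rate changes by −5.41 percentage points.

Initially, labor force = 1,403.78 + 125.84 = 1,529.62 thousand, so u = 125.84/1,529.62 = 8.23%.
After the first change, unemployed falls and employed rises by 81.20; labor force unchanged → E = 1,484.98, U = 44.64, labor force = 1,529.62 thousand.
After the second change, employed and labor force both rise by 55.02; unemployed unchanged → E = 1,540.00, U = 44.64, labor force = 1,584.64 thousand.
New unemployment rate = 44.64 / 1,584.64 = 2.82%.
Change = 2.82% − 8.23% = −5.41 percentage points.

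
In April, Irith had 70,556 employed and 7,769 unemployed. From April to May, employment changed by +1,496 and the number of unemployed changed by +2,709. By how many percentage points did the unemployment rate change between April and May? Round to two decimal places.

The unemployment rate changed by +2.78 percentage points.

April: labor force = 70,556 + 7,769 = 78,325; u = 7,769/78,325 = 9.92%.
May: labor force = 72,052 + 10,478 = 82,530; u = 10,478/82,530 = 12.70%.
Change = 12.70% − 9.92% = +2.78 pp.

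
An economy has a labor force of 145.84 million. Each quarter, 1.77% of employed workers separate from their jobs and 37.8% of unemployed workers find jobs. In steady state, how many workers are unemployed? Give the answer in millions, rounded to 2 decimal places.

Steady-state unemployment rate u* = s/(s+f) = 1.77/(1.77+37.8) = 0.044731.
Unemployed = u* × labor force = 0.044731 × 145.84 ≈ 6.52 million.

About 6.52 million are unemployed in steady state.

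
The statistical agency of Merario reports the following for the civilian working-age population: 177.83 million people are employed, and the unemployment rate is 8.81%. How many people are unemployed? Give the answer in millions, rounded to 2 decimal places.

About 17.18 million are unemployed.

Let U be the number unemployed. The labor force is E + U, and U/(E+U) = 0.0881.
So U = 0.0881 × 177.83 / (1 − 0.0881) = 15.6668 / 0.9119 ≈ 17.18 million.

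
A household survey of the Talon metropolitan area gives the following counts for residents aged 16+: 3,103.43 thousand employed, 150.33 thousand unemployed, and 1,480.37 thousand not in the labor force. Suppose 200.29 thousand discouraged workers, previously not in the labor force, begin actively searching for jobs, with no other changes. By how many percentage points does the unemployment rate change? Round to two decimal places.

The unemployment rate changes by +5.53 percentage points.

Initially, labor force = 3,103.43 + 150.33 = 3,253.76 thousand, so u = 150.33/3,253.76 = 4.62%.
After the change, unemployed and labor force both rise by 200.29 → E = 3,103.43, U = 350.62, labor force = 3,454.05 thousand.
New unemployment rate = 350.62 / 3,454.05 = 10.15%.
Change = 10.15% − 4.62% = +5.53 percentage points.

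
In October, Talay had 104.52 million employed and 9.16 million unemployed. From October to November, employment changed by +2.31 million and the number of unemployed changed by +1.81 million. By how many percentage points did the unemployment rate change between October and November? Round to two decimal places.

October: labor force = 104.52 + 9.16 = 113.68; u = 9.16/113.68 = 8.06%.
November: labor force = 106.83 + 10.97 = 117.80; u = 10.97/117.80 = 9.31%.
Change = 9.31% − 8.06% = +1.25 pp.

The unemployment rate changed by +1.25 percentage points.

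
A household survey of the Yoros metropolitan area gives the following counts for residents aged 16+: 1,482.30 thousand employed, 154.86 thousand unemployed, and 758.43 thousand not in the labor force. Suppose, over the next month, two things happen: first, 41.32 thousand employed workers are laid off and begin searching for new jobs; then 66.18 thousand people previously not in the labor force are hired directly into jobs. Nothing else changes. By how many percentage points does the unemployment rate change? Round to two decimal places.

The unemployment rate changes by +2.06 percentage points.

Initially, labor force = 1,482.30 + 154.86 = 1,637.16 thousand, so u = 154.86/1,637.16 = 9.46%.
After the first change, employed falls and unemployed rises by 41.32; labor force unchanged → E = 1,440.98, U = 196.18, labor force = 1,637.16 thousand.
After the second change, employed and labor force both rise by 66.18; unemployed unchanged → E = 1,507.16, U = 196.18, labor force = 1,703.34 thousand.
New unemployment rate = 196.18 / 1,703.34 = 11.52%.
Change = 11.52% − 9.46% = +2.06 percentage points.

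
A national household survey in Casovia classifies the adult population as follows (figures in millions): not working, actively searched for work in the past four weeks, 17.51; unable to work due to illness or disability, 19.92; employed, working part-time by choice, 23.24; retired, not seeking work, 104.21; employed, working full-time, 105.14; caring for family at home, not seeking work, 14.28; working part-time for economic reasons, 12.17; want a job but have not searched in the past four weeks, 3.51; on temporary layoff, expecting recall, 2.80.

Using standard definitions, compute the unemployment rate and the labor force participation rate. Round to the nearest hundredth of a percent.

Unemployment rate ≈ 12.63%; labor force participation rate ≈ 53.13%.

Employed = 23.24 + 105.14 + 12.17 = 140.55 million (anyone who worked, including part-time for economic reasons, counts as employed).
Unemployed = 17.51 + 2.80 = 20.31 million (jobless and actively searching, or on temporary layoff).
Labor force = 140.55 + 20.31 = 160.86 million.
Not in labor force = 19.92 + 104.21 + 14.28 + 3.51 = 141.92 million (those not working and not actively searching are outside the labor force — including those who want a job but have given up searching).
Civilian working-age population = 160.86 + 141.92 = 302.78 million.
Unemployment rate = 20.31 / 160.86 = 12.63%.
Labor force participation rate = 160.86 / 302.78 = 53.13%.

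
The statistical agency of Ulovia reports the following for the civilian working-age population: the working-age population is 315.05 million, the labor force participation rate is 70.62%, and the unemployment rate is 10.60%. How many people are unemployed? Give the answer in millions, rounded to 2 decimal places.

About 23.58 million are unemployed.

Labor force = 0.7062 × 315.05 = 222.49 million.
Unemployed = 0.1060 × 222.49 ≈ 23.58 million.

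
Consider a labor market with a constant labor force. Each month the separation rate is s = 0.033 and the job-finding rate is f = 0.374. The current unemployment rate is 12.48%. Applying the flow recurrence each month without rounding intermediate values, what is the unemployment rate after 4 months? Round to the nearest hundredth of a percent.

With a fixed labor force, u_{t+1} = u_t + s·(1−u_t) − f·u_t = u_t·(1−s−f) + s.
Here 1−s−f = 0.593 and s = 0.033.
u_1 = 0.124800 × 0.593 + 0.033 = 0.107006.
u_2 = 0.107006 × 0.593 + 0.033 = 0.096455.
u_3 = 0.096455 × 0.593 + 0.033 = 0.090198.
u_4 = 0.090198 × 0.593 + 0.033 = 0.086487.

Unemployment rate after four months ≈ 8.65%.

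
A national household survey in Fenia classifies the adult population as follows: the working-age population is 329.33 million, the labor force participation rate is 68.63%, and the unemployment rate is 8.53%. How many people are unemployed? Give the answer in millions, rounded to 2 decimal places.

About 19.28 million are unemployed.

Labor force = 0.6863 × 329.33 = 226.02 million.
Unemployed = 0.0853 × 226.02 ≈ 19.28 million.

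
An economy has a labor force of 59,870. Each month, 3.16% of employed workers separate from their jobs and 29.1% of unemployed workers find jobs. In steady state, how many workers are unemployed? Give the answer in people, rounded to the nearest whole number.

About 5,865 are unemployed in steady state.

Steady-state unemployment rate u* = s/(s+f) = 3.16/(3.16+29.1) = 0.097954.
Unemployed = u* × labor force = 0.097954 × 59,870 ≈ 5,865.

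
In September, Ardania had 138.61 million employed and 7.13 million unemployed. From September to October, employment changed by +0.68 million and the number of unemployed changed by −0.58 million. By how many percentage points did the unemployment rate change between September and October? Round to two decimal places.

September: labor force = 138.61 + 7.13 = 145.74; u = 7.13/145.74 = 4.89%.
October: labor force = 139.29 + 6.55 = 145.84; u = 6.55/145.84 = 4.49%.
Change = 4.49% − 4.89% = −0.40 pp.

The unemployment rate changed by −0.40 percentage points.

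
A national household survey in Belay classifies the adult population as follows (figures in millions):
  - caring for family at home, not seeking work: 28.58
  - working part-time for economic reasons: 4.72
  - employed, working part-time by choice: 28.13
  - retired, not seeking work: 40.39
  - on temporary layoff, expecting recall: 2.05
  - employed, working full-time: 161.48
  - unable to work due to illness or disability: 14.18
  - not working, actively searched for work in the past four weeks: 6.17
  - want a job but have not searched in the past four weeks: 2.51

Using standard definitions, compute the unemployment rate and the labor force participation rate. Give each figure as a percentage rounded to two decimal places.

Employed = 4.72 + 28.13 + 161.48 = 194.33 million (anyone who worked, including part-time for economic reasons, counts as employed).
Unemployed = 2.05 + 6.17 = 8.22 million (jobless and actively searching, or on temporary layoff).
Labor force = 194.33 + 8.22 = 202.55 million.
Not in labor force = 28.58 + 40.39 + 14.18 + 2.51 = 85.66 million (those not working and not actively searching are outside the labor force — including those who want a job but have given up searching).
Civilian working-age population = 202.55 + 85.66 = 288.21 million.
Unemployment rate = 8.22 / 202.55 = 4.06%.
Labor force participation rate = 202.55 / 288.21 = 70.28%.

Unemployment rate ≈ 4.06%; labor force participation rate ≈ 70.28%.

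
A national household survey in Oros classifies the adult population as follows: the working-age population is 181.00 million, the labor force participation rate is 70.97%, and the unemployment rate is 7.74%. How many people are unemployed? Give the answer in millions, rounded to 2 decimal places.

Labor force = 0.7097 × 181.00 = 128.46 million.
Unemployed = 0.0774 × 128.46 ≈ 9.94 million.

About 9.94 million are unemployed.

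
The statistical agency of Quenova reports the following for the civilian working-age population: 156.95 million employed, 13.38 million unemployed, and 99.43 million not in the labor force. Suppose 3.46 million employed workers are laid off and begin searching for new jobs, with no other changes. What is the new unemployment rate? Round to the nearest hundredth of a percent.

New unemployment rate ≈ 9.89%.

Initially, labor force = 156.95 + 13.38 = 170.33 million, so u = 13.38/170.33 = 7.86%.
After the change, employed falls and unemployed rises by 3.46; labor force unchanged → E = 153.49, U = 16.84, labor force = 170.33 million.
New unemployment rate = 16.84 / 170.33 = 9.89%.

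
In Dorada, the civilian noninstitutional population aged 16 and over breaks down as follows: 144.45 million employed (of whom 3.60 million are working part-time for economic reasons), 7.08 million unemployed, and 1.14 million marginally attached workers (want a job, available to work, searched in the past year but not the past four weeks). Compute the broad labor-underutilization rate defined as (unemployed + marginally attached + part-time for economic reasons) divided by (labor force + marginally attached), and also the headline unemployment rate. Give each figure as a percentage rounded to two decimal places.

Labor force = 144.45 + 7.08 = 151.53 million.
Numerator = 7.08 + 1.14 + 3.60 = 11.82 million.
Denominator = 151.53 + 1.14 = 152.67 million.
Broad rate = 11.82 / 152.67 = 7.74%.
Headline unemployment rate = 7.08 / 151.53 = 4.67%.

Broad underutilization rate ≈ 7.74%; headline unemployment rate ≈ 4.67%.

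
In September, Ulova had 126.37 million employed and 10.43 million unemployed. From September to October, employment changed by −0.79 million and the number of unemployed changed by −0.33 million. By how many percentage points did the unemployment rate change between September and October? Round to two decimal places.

The unemployment rate changed by −0.18 percentage points.

September: labor force = 126.37 + 10.43 = 136.80; u = 10.43/136.80 = 7.62%.
October: labor force = 125.58 + 10.10 = 135.68; u = 10.10/135.68 = 7.44%.
Change = 7.44% − 7.62% = −0.18 pp.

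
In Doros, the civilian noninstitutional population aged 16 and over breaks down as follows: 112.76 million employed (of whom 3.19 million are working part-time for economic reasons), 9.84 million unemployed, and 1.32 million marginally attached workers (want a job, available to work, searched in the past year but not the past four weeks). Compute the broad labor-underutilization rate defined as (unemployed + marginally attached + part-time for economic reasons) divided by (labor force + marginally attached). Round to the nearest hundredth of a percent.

Broad underutilization rate ≈ 11.58%.

Labor force = 112.76 + 9.84 = 122.60 million.
Numerator = 9.84 + 1.32 + 3.19 = 14.35 million.
Denominator = 122.60 + 1.32 = 123.92 million.
Broad rate = 14.35 / 123.92 = 11.58%.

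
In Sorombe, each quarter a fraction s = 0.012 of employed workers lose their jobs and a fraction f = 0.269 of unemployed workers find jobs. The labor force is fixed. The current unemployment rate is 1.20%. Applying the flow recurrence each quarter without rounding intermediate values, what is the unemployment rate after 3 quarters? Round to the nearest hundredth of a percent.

With a fixed labor force, u_{t+1} = u_t + s·(1−u_t) − f·u_t = u_t·(1−s−f) + s.
Here 1−s−f = 0.719 and s = 0.012.
u_1 = 0.012000 × 0.719 + 0.012 = 0.020628.
u_2 = 0.020628 × 0.719 + 0.012 = 0.026832.
u_3 = 0.026832 × 0.719 + 0.012 = 0.031292.

Unemployment rate after three quarters ≈ 3.13%.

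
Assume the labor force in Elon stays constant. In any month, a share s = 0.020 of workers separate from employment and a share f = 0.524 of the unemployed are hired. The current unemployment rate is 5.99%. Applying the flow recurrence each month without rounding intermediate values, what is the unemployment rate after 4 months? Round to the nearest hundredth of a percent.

Unemployment rate after four months ≈ 3.78%.

With a fixed labor force, u_{t+1} = u_t + s·(1−u_t) − f·u_t = u_t·(1−s−f) + s.
Here 1−s−f = 0.456 and s = 0.020.
u_1 = 0.059900 × 0.456 + 0.020 = 0.047314.
u_2 = 0.047314 × 0.456 + 0.020 = 0.041575.
u_3 = 0.041575 × 0.456 + 0.020 = 0.038958.
u_4 = 0.038958 × 0.456 + 0.020 = 0.037765.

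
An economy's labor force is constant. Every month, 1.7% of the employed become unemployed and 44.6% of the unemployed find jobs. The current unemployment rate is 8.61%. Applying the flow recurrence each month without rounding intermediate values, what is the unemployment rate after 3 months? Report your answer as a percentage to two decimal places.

With a fixed labor force, u_{t+1} = u_t + s·(1−u_t) − f·u_t = u_t·(1−s−f) + s.
Here 1−s−f = 0.537 and s = 0.017.
u_1 = 0.086100 × 0.537 + 0.017 = 0.063236.
u_2 = 0.063236 × 0.537 + 0.017 = 0.050958.
u_3 = 0.050958 × 0.537 + 0.017 = 0.044364.

Unemployment rate after three months ≈ 4.44%.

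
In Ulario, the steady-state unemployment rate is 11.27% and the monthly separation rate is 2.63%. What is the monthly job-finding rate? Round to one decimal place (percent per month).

From u* = s/(s+f): f = s·(1−u)/u.
f = 2.63 × (1 − 0.1127) / 0.1127 = 2.3336 / 0.1127 ≈ 20.7% per month.

Job-finding rate ≈ 20.7% per month.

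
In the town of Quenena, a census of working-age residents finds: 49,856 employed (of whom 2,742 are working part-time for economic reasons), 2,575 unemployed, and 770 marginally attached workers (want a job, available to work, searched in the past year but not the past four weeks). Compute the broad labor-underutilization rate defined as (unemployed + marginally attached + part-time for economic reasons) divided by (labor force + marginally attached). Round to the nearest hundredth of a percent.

Labor force = 49,856 + 2,575 = 52,431.
Numerator = 2,575 + 770 + 2,742 = 6,087.
Denominator = 52,431 + 770 = 53,201.
Broad rate = 6,087 / 53,201 = 11.44%.

Broad underutilization rate ≈ 11.44%.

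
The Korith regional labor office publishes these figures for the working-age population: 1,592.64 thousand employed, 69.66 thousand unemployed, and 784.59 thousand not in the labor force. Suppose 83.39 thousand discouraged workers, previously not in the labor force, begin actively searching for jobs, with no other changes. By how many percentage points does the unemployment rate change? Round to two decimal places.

The unemployment rate changes by +4.58 percentage points.

Initially, labor force = 1,592.64 + 69.66 = 1,662.30 thousand, so u = 69.66/1,662.30 = 4.19%.
After the change, unemployed and labor force both rise by 83.39 → E = 1,592.64, U = 153.05, labor force = 1,745.69 thousand.
New unemployment rate = 153.05 / 1,745.69 = 8.77%.
Change = 8.77% − 4.19% = +4.58 percentage points.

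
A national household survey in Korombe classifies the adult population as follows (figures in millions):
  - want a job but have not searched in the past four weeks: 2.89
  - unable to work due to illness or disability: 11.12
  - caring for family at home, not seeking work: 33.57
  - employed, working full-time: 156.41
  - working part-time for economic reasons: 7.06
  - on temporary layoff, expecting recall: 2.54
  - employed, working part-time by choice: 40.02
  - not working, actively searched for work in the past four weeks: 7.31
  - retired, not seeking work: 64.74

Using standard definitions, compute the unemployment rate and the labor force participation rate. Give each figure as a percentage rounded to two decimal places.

Unemployment rate ≈ 4.62%; labor force participation rate ≈ 65.51%.

Employed = 156.41 + 7.06 + 40.02 = 203.49 million (anyone who worked, including part-time for economic reasons, counts as employed).
Unemployed = 2.54 + 7.31 = 9.85 million (jobless and actively searching, or on temporary layoff).
Labor force = 203.49 + 9.85 = 213.34 million.
Not in labor force = 2.89 + 11.12 + 33.57 + 64.74 = 112.32 million (those not working and not actively searching are outside the labor force — including those who want a job but have given up searching).
Civilian working-age population = 213.34 + 112.32 = 325.66 million.
Unemployment rate = 9.85 / 213.34 = 4.62%.
Labor force participation rate = 213.34 / 325.66 = 65.51%.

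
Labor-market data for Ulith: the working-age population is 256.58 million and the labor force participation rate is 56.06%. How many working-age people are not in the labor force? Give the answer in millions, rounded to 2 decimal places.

About 112.74 million are not in the labor force.

Share not in the labor force = 1 − 0.5606 = 0.4394.
Not in labor force = 0.4394 × 256.58 ≈ 112.74 million.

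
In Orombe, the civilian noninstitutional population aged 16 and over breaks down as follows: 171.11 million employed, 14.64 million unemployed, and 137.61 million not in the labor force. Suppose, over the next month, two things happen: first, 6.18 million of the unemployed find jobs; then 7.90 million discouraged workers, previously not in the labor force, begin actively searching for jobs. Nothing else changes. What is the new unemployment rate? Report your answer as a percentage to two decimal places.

Initially, labor force = 171.11 + 14.64 = 185.75 million, so u = 14.64/185.75 = 7.88%.
After the first change, unemployed falls and employed rises by 6.18; labor force unchanged → E = 177.29, U = 8.46, labor force = 185.75 million.
After the second change, unemployed and labor force both rise by 7.90 → E = 177.29, U = 16.36, labor force = 193.65 million.
New unemployment rate = 16.36 / 193.65 = 8.45%.

New unemployment rate ≈ 8.45%.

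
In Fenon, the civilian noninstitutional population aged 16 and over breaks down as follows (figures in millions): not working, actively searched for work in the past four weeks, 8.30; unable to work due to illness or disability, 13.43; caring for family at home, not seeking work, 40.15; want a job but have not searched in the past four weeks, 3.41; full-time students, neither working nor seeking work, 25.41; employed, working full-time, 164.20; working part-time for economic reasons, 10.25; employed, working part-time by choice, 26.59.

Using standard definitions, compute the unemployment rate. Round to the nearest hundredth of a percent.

Employed = 164.20 + 10.25 + 26.59 = 201.04 million (anyone who worked, including part-time for economic reasons, counts as employed).
Unemployed = 8.30 million.
Labor force = 201.04 + 8.30 = 209.34 million.
Unemployment rate = 8.30 / 209.34 = 3.96%.

Unemployment rate ≈ 3.96%.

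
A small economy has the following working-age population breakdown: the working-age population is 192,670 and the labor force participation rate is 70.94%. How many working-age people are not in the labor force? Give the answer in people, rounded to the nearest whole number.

Share not in the labor force = 1 − 0.7094 = 0.2906.
Not in labor force = 0.2906 × 192,670 ≈ 55,990.

About 55,990 are not in the labor force.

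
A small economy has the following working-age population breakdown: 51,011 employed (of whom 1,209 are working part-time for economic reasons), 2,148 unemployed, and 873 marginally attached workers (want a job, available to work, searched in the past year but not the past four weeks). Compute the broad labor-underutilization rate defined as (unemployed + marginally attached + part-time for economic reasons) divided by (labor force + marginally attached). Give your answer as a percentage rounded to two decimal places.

Broad underutilization rate ≈ 7.83%.

Labor force = 51,011 + 2,148 = 53,159.
Numerator = 2,148 + 873 + 1,209 = 4,230.
Denominator = 53,159 + 873 = 54,032.
Broad rate = 4,230 / 54,032 = 7.83%.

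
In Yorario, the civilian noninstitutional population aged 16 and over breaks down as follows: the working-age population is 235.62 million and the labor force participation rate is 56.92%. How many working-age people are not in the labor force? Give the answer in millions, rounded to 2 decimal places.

About 101.51 million are not in the labor force.

Share not in the labor force = 1 − 0.5692 = 0.4308.
Not in labor force = 0.4308 × 235.62 ≈ 101.51 million.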